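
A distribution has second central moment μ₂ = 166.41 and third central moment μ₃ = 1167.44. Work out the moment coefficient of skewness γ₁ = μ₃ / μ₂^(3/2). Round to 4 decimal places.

0.5438

σ = √μ₂ = √166.41 = 12.90000
σ³ = μ₂^(3/2) = 2146.68900
γ₁ = μ₃/σ³ = 1167.44 / 2146.68900 ≈ 0.5438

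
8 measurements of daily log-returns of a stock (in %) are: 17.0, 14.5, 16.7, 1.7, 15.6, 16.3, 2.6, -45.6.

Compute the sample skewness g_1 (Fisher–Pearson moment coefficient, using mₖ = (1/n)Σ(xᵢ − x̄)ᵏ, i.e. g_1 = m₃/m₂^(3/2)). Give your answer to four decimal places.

x̄ = (17.0 + 14.5 + 16.7 + 1.7 + 15.6 + 16.3 + 2.6 - 45.6) / 8 = 4.8500
deviations (xᵢ − x̄): 12.1500, 9.6500, 11.8500, -3.1500, 10.7500, 11.4500, -2.2500, -50.4500
Σ(xᵢ − x̄)² = 3188.0200 ⇒ m₂ = 3188.0200/8 = 398.50250
Σ(xᵢ − x̄)³ = -121348.4400 ⇒ m₃ = -121348.4400/8 = -15168.55500
m₂^(3/2) = 398.50250^(1.5) = 7955.11707
g_1 = m₃ / m₂^(3/2) = -15168.55500 / 7955.11707 ≈ -1.9068

-1.9068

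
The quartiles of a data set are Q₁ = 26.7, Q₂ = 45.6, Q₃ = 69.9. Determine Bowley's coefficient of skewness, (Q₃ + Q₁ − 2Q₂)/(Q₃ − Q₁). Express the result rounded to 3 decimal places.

0.125

numerator: Q₃ + Q₁ − 2Q₂ = 69.9 + 26.7 − 2×45.6 = 5.4000
denominator: Q₃ − Q₁ = 69.9 − 26.7 = 43.2000
Bowley skewness = 5.4000 / 43.2000 ≈ 0.125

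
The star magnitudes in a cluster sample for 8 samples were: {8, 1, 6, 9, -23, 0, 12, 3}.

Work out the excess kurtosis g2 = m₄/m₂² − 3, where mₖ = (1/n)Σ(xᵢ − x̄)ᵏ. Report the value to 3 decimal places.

1.676

x̄ = 2.0000
Σ(xᵢ − x̄)² = 832.0000 ⇒ m₂ = 104.00000
Σ(xᵢ − x̄)⁴ = 404596.0000 ⇒ m₄ = 50574.50000
m₂² = 10816.00000
g2 = m₄/m₂² − 3 = 4.67590 − 3 ≈ 1.676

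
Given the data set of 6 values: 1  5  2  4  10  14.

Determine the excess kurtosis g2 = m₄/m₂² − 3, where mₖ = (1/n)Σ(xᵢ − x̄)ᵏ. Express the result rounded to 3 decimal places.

-1.016

x̄ = 6.0000
Σ(xᵢ − x̄)² = 126.0000 ⇒ m₂ = 21.00000
Σ(xᵢ − x̄)⁴ = 5250.0000 ⇒ m₄ = 875.00000
m₂² = 441.00000
g2 = m₄/m₂² − 3 = 1.98413 − 3 ≈ -1.016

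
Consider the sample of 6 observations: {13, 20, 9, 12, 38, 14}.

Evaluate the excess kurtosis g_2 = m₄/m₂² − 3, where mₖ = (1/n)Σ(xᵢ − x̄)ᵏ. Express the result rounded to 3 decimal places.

x̄ = 17.6667
Σ(xᵢ − x̄)² = 561.3333 ⇒ m₂ = 93.55556
Σ(xᵢ − x̄)⁴ = 178293.7778 ⇒ m₄ = 29715.62963
m₂² = 8752.64198
g_2 = m₄/m₂² − 3 = 3.39505 − 3 ≈ 0.395

0.395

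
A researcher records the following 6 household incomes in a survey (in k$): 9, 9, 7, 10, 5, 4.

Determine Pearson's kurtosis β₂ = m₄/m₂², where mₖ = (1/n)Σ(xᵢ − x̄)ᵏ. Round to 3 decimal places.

1.528

x̄ = 7.3333
Σ(xᵢ − x̄)² = 29.3333 ⇒ m₂ = 4.88889
Σ(xᵢ − x̄)⁴ = 219.1111 ⇒ m₄ = 36.51852
m₂² = 23.90123
β₂ = m₄/m₂² = 36.51852 / 23.90123 ≈ 1.528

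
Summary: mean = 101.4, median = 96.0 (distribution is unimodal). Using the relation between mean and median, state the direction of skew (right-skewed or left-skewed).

right-skewed

mean − median = 101.4 − 96.0 = 5.4
mean > median ⇒ the longer tail is on the right ⇒ right-skewed (positively skewed).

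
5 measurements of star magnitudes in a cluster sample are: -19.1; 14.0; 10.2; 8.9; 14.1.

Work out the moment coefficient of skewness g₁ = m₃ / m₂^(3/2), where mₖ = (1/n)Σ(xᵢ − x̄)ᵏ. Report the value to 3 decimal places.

-1.401

x̄ = (-19.1 + 14.0 + 10.2 + 8.9 + 14.1) / 5 = 5.6200
deviations (xᵢ − x̄): -24.7200, 8.3800, 4.5800, 3.2800, 8.4800
Σ(xᵢ − x̄)² = 784.9480 ⇒ m₂ = 784.9480/5 = 156.98960
Σ(xᵢ − x̄)³ = -13776.2179 ⇒ m₃ = -13776.2179/5 = -2755.24358
m₂^(3/2) = 156.98960^(1.5) = 1967.00890
g₁ = m₃ / m₂^(3/2) = -2755.24358 / 1967.00890 ≈ -1.401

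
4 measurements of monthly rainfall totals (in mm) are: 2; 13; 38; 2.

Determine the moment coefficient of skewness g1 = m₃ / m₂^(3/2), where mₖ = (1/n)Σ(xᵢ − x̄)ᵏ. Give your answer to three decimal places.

0.866

x̄ = (2 + 13 + 38 + 2) / 4 = 13.7500
deviations (xᵢ − x̄): -11.7500, -0.7500, 24.2500, -11.7500
Σ(xᵢ − x̄)² = 864.7500 ⇒ m₂ = 864.7500/4 = 216.18750
Σ(xᵢ − x̄)³ = 11015.6250 ⇒ m₃ = 11015.6250/4 = 2753.90625
m₂^(3/2) = 216.18750^(1.5) = 3178.67312
g1 = m₃ / m₂^(3/2) = 2753.90625 / 3178.67312 ≈ 0.866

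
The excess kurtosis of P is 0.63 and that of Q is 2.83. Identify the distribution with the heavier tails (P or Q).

Q

Higher excess kurtosis ⇒ heavier tails relative to the normal distribution.
0.63 vs 2.83: the larger is 2.83, so Q has heavier tails.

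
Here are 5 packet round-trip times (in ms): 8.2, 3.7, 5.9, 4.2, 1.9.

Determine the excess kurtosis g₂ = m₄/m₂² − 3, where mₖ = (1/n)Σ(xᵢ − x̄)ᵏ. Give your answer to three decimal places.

x̄ = 4.7800
Σ(xᵢ − x̄)² = 22.7480 ⇒ m₂ = 4.54960
Σ(xᵢ − x̄)⁴ = 208.6500 ⇒ m₄ = 41.73000
m₂² = 20.69886
g₂ = m₄/m₂² − 3 = 2.01605 − 3 ≈ -0.984

-0.984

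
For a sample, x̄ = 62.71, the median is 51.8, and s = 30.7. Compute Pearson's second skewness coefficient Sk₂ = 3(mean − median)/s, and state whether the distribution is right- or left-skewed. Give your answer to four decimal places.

1.0661, right-skewed

Sk₂ = 3(62.71 − 51.8) / 30.7 = 3 × 10.9100 / 30.7
    = 32.7300 / 30.7 ≈ 1.0661
Sk₂ > 0 ⇒ mean > median ⇒ right-skewed (positive skew).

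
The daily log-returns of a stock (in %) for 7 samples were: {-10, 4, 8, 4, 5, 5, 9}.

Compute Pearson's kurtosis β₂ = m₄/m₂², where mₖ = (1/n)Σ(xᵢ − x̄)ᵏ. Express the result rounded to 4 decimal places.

x̄ = 3.5714
Σ(xᵢ − x̄)² = 237.7143 ⇒ m₂ = 33.95918
Σ(xᵢ − x̄)⁴ = 35185.1079 ⇒ m₄ = 5026.44398
m₂² = 1153.22616
β₂ = m₄/m₂² = 5026.44398 / 1153.22616 ≈ 4.3586

4.3586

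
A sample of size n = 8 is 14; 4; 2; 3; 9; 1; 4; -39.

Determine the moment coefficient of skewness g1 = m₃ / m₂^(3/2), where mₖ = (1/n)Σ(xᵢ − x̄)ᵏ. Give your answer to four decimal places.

x̄ = (14 + 4 + 2 + 3 + 9 + 1 + 4 - 39) / 8 = -0.2500
deviations (xᵢ − x̄): 14.2500, 4.2500, 2.2500, 3.2500, 9.2500, 1.2500, 4.2500, -38.7500
Σ(xᵢ − x̄)² = 1843.5000 ⇒ m₂ = 1843.5000/8 = 230.43750
Σ(xᵢ − x̄)³ = -54299.2500 ⇒ m₃ = -54299.2500/8 = -6787.40625
m₂^(3/2) = 230.43750^(1.5) = 3498.07996
g1 = m₃ / m₂^(3/2) = -6787.40625 / 3498.07996 ≈ -1.9403

-1.9403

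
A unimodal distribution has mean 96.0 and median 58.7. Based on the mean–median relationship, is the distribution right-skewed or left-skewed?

mean − median = 96.0 − 58.7 = 37.3
mean > median ⇒ the longer tail is on the right ⇒ right-skewed (positively skewed).

right-skewed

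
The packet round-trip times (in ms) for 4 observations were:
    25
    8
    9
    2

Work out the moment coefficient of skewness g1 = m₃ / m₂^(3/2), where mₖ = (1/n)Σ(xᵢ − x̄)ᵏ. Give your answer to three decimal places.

x̄ = (25 + 8 + 9 + 2) / 4 = 11.0000
deviations (xᵢ − x̄): 14.0000, -3.0000, -2.0000, -9.0000
Σ(xᵢ − x̄)² = 290.0000 ⇒ m₂ = 290.0000/4 = 72.50000
Σ(xᵢ − x̄)³ = 1980.0000 ⇒ m₃ = 1980.0000/4 = 495.00000
m₂^(3/2) = 72.50000^(1.5) = 617.31526
g1 = m₃ / m₂^(3/2) = 495.00000 / 617.31526 ≈ 0.802

0.802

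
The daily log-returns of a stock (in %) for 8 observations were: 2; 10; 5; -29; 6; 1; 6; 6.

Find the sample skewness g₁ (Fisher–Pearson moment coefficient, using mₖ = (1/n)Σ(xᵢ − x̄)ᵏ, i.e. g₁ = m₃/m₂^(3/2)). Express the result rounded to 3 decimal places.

-2.047

x̄ = (2 + 10 + 5 - 29 + 6 + 1 + 6 + 6) / 8 = 0.8750
deviations (xᵢ − x̄): 1.1250, 9.1250, 4.1250, -29.8750, 5.1250, 0.1250, 5.1250, 5.1250
Σ(xᵢ − x̄)² = 1072.8750 ⇒ m₂ = 1072.8750/8 = 134.10938
Σ(xᵢ − x̄)³ = -25428.6563 ⇒ m₃ = -25428.6563/8 = -3178.58203
m₂^(3/2) = 134.10938^(1.5) = 1553.06169
g₁ = m₃ / m₂^(3/2) = -3178.58203 / 1553.06169 ≈ -2.047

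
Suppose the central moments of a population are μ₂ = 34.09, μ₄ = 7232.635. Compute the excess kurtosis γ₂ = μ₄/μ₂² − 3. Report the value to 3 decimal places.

3.224

μ₂² = 34.09² = 1162.12810
μ₄/μ₂² = 7232.635 / 1162.12810 = 6.22361
γ₂ = 6.22361 − 3 ≈ 3.224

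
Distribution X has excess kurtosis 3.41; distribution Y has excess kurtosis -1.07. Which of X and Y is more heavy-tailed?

X

Higher excess kurtosis ⇒ heavier tails relative to the normal distribution.
3.41 vs -1.07: the larger is 3.41, so X has heavier tails. (X is leptokurtic — heavier-than-normal tails; the other is platykurtic.)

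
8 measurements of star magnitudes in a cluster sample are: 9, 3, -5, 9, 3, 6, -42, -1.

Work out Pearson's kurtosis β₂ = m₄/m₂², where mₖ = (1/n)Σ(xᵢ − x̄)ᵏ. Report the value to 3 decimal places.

x̄ = -2.2500
Σ(xᵢ − x̄)² = 1965.5000 ⇒ m₂ = 245.68750
Σ(xᵢ − x̄)⁴ = 2534845.1563 ⇒ m₄ = 316855.64453
m₂² = 60362.34766
β₂ = m₄/m₂² = 316855.64453 / 60362.34766 ≈ 5.249

5.249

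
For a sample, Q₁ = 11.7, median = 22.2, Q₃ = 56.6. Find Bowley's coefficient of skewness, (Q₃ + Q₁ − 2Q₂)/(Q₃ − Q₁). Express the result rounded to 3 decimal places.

0.532

numerator: Q₃ + Q₁ − 2Q₂ = 56.6 + 11.7 − 2×22.2 = 23.9000
denominator: Q₃ − Q₁ = 56.6 − 11.7 = 44.9000
Bowley skewness = 23.9000 / 44.9000 ≈ 0.532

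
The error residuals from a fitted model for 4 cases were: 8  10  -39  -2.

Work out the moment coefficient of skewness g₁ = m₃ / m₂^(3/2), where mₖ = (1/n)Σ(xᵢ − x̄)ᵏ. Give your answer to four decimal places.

-0.9834

x̄ = (8 + 10 - 39 - 2) / 4 = -5.7500
deviations (xᵢ − x̄): 13.7500, 15.7500, -33.2500, 3.7500
Σ(xᵢ − x̄)² = 1556.7500 ⇒ m₂ = 1556.7500/4 = 389.18750
Σ(xᵢ − x̄)³ = -30200.6250 ⇒ m₃ = -30200.6250/4 = -7550.15625
m₂^(3/2) = 389.18750^(1.5) = 7677.82704
g₁ = m₃ / m₂^(3/2) = -7550.15625 / 7677.82704 ≈ -0.9834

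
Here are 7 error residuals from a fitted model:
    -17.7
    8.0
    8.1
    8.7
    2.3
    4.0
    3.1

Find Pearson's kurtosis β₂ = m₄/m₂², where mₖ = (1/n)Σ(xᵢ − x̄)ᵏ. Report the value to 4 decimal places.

4.4454

x̄ = 2.3571
Σ(xᵢ − x̄)² = 510.5971 ⇒ m₂ = 72.94245
Σ(xᵢ − x̄)⁴ = 165564.2227 ⇒ m₄ = 23652.03181
m₂² = 5320.60086
β₂ = m₄/m₂² = 23652.03181 / 5320.60086 ≈ 4.4454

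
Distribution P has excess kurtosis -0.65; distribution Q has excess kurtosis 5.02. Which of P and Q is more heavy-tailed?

Higher excess kurtosis ⇒ heavier tails relative to the normal distribution.
-0.65 vs 5.02: the larger is 5.02, so Q has heavier tails. (Q is leptokurtic — heavier-than-normal tails; the other is platykurtic.)

Q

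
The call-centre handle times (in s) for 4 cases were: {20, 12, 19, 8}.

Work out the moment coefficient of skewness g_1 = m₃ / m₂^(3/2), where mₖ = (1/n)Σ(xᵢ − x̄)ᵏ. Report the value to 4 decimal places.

-0.2178

x̄ = (20 + 12 + 19 + 8) / 4 = 14.7500
deviations (xᵢ − x̄): 5.2500, -2.7500, 4.2500, -6.7500
Σ(xᵢ − x̄)² = 98.7500 ⇒ m₂ = 98.7500/4 = 24.68750
Σ(xᵢ − x̄)³ = -106.8750 ⇒ m₃ = -106.8750/4 = -26.71875
m₂^(3/2) = 24.68750^(1.5) = 122.66359
g_1 = m₃ / m₂^(3/2) = -26.71875 / 122.66359 ≈ -0.2178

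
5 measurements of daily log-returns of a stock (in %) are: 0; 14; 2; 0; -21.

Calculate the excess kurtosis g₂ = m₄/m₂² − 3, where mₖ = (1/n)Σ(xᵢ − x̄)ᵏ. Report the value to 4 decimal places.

x̄ = -1.0000
Σ(xᵢ − x̄)² = 636.0000 ⇒ m₂ = 127.20000
Σ(xᵢ − x̄)⁴ = 210708.0000 ⇒ m₄ = 42141.60000
m₂² = 16179.84000
g₂ = m₄/m₂² − 3 = 2.60457 − 3 ≈ -0.3954

-0.3954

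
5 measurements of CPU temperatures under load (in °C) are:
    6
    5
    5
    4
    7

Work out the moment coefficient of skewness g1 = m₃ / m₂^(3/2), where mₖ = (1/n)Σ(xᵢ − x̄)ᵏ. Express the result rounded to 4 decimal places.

0.2715

x̄ = (6 + 5 + 5 + 4 + 7) / 5 = 5.4000
deviations (xᵢ − x̄): 0.6000, -0.4000, -0.4000, -1.4000, 1.6000
Σ(xᵢ − x̄)² = 5.2000 ⇒ m₂ = 5.2000/5 = 1.04000
Σ(xᵢ − x̄)³ = 1.4400 ⇒ m₃ = 1.4400/5 = 0.28800
m₂^(3/2) = 1.04000^(1.5) = 1.06060
g1 = m₃ / m₂^(3/2) = 0.28800 / 1.06060 ≈ 0.2715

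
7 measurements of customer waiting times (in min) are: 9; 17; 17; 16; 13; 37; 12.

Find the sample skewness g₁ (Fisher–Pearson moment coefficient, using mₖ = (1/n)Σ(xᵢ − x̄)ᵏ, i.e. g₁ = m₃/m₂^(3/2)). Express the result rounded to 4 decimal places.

x̄ = (9 + 17 + 17 + 16 + 13 + 37 + 12) / 7 = 17.2857
deviations (xᵢ − x̄): -8.2857, -0.2857, -0.2857, -1.2857, -4.2857, 19.7143, -5.2857
Σ(xᵢ − x̄)² = 505.4286 ⇒ m₂ = 505.4286/7 = 72.20408
Σ(xᵢ − x̄)³ = 6864.6122 ⇒ m₃ = 6864.6122/7 = 980.65889
m₂^(3/2) = 72.20408^(1.5) = 613.53963
g₁ = m₃ / m₂^(3/2) = 980.65889 / 613.53963 ≈ 1.5984

1.5984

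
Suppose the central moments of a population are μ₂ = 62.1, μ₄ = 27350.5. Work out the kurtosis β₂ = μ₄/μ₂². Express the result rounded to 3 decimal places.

μ₂² = 62.1² = 3856.41000
μ₄/μ₂² = 27350.5 / 3856.41000 = 7.09222
β₂ ≈ 7.092

7.092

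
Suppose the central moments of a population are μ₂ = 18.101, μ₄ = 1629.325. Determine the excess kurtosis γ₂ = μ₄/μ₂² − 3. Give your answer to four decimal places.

μ₂² = 18.101² = 327.64620
μ₄/μ₂² = 1629.325 / 327.64620 = 4.97282
γ₂ = 4.97282 − 3 ≈ 1.9728

1.9728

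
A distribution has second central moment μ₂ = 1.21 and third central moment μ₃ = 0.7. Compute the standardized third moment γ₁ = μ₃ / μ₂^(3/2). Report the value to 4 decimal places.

0.5259

σ = √μ₂ = √1.21 = 1.10000
σ³ = μ₂^(3/2) = 1.33100
γ₁ = μ₃/σ³ = 0.7 / 1.33100 ≈ 0.5259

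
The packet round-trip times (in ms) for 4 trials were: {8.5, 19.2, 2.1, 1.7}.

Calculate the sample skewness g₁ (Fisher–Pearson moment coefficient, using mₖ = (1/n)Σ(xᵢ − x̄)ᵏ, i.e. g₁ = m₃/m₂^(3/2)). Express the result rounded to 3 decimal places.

0.724

x̄ = (8.5 + 19.2 + 2.1 + 1.7) / 4 = 7.8750
deviations (xᵢ − x̄): 0.6250, 11.3250, -5.7750, -6.1750
Σ(xᵢ − x̄)² = 200.1275 ⇒ m₂ = 200.1275/4 = 50.03187
Σ(xᵢ − x̄)³ = 1024.6826 ⇒ m₃ = 1024.6826/4 = 256.17066
m₂^(3/2) = 50.03187^(1.5) = 353.89153
g₁ = m₃ / m₂^(3/2) = 256.17066 / 353.89153 ≈ 0.724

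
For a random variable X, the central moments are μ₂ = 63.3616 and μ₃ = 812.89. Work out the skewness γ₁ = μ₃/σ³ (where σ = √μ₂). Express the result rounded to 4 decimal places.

σ = √μ₂ = √63.3616 = 7.96000
σ³ = μ₂^(3/2) = 504.35834
γ₁ = μ₃/σ³ = 812.89 / 504.35834 ≈ 1.6117

1.6117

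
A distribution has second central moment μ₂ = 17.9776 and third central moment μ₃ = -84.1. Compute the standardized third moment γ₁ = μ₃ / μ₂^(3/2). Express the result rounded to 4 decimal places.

-1.1033

σ = √μ₂ = √17.9776 = 4.24000
σ³ = μ₂^(3/2) = 76.22502
γ₁ = μ₃/σ³ = -84.1 / 76.22502 ≈ -1.1033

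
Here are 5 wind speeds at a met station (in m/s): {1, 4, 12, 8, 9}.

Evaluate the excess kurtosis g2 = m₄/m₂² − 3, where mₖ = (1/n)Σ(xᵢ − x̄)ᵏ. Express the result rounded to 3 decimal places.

x̄ = 6.8000
Σ(xᵢ − x̄)² = 74.8000 ⇒ m₂ = 14.96000
Σ(xᵢ − x̄)⁴ = 1949.7760 ⇒ m₄ = 389.95520
m₂² = 223.80160
g2 = m₄/m₂² − 3 = 1.74241 − 3 ≈ -1.258

-1.258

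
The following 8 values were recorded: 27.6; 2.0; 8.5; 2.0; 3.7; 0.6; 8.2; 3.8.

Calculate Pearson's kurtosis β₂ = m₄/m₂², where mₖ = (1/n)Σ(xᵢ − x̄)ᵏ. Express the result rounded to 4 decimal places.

x̄ = 7.0500
Σ(xᵢ − x̄)² = 540.1200 ⇒ m₂ = 67.51500
Σ(xᵢ − x̄)⁴ = 181614.6050 ⇒ m₄ = 22701.82562
m₂² = 4558.27523
β₂ = m₄/m₂² = 22701.82562 / 4558.27523 ≈ 4.9804

4.9804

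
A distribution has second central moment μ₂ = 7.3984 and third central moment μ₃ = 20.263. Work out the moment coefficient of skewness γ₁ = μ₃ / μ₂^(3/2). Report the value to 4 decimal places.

σ = √μ₂ = √7.3984 = 2.72000
σ³ = μ₂^(3/2) = 20.12365
γ₁ = μ₃/σ³ = 20.263 / 20.12365 ≈ 1.0069

1.0069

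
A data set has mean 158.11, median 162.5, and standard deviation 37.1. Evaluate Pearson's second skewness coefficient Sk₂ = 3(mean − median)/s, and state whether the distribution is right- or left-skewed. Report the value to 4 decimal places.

-0.3550, left-skewed

Sk₂ = 3(158.11 − 162.5) / 37.1 = 3 × -4.3900 / 37.1
    = -13.1700 / 37.1 ≈ -0.3550
Sk₂ < 0 ⇒ mean < median ⇒ left-skewed (negative skew).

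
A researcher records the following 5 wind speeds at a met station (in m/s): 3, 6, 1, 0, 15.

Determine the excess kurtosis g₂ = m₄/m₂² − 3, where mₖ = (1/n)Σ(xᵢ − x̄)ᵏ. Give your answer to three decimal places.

-0.444

x̄ = 5.0000
Σ(xᵢ − x̄)² = 146.0000 ⇒ m₂ = 29.20000
Σ(xᵢ − x̄)⁴ = 10898.0000 ⇒ m₄ = 2179.60000
m₂² = 852.64000
g₂ = m₄/m₂² − 3 = 2.55630 − 3 ≈ -0.444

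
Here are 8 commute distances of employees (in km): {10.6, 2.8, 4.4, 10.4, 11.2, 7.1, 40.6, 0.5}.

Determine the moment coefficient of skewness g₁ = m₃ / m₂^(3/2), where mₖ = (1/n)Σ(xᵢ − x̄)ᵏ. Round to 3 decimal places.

x̄ = (10.6 + 2.8 + 4.4 + 10.4 + 11.2 + 7.1 + 40.6 + 0.5) / 8 = 10.9500
deviations (xᵢ − x̄): -0.3500, -8.1500, -6.5500, -0.5500, 0.2500, -3.8500, 29.6500, -10.4500
Σ(xᵢ − x̄)² = 1112.9600 ⇒ m₂ = 1112.9600/8 = 139.12000
Σ(xᵢ − x̄)³ = 24045.2010 ⇒ m₃ = 24045.2010/8 = 3005.65013
m₂^(3/2) = 139.12000^(1.5) = 1640.90846
g₁ = m₃ / m₂^(3/2) = 3005.65013 / 1640.90846 ≈ 1.832

1.832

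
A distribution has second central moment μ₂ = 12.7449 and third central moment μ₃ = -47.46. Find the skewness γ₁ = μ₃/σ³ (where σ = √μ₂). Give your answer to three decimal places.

σ = √μ₂ = √12.7449 = 3.57000
σ³ = μ₂^(3/2) = 45.49929
γ₁ = μ₃/σ³ = -47.46 / 45.49929 ≈ -1.043

-1.043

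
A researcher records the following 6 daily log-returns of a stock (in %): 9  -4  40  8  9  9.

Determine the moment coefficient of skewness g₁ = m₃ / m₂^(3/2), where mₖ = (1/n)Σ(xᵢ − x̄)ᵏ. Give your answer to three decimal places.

x̄ = (9 - 4 + 40 + 8 + 9 + 9) / 6 = 11.8333
deviations (xᵢ − x̄): -2.8333, -15.8333, 28.1667, -3.8333, -2.8333, -2.8333
Σ(xᵢ − x̄)² = 1082.8333 ⇒ m₂ = 1082.8333/6 = 180.47222
Σ(xᵢ − x̄)³ = 18252.4444 ⇒ m₃ = 18252.4444/6 = 3042.07407
m₂^(3/2) = 180.47222^(1.5) = 2424.46293
g₁ = m₃ / m₂^(3/2) = 3042.07407 / 2424.46293 ≈ 1.255

1.255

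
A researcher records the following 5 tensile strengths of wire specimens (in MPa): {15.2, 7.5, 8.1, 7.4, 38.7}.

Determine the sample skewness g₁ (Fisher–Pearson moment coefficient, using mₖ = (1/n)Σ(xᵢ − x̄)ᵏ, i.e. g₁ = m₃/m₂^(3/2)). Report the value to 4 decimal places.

x̄ = (15.2 + 7.5 + 8.1 + 7.4 + 38.7) / 5 = 15.3800
deviations (xᵢ − x̄): -0.1800, -7.8800, -7.2800, -7.9800, 23.3200
Σ(xᵢ − x̄)² = 722.6280 ⇒ m₂ = 722.6280/5 = 144.52560
Σ(xᵢ − x̄)³ = 11298.6307 ⇒ m₃ = 11298.6307/5 = 2259.72614
m₂^(3/2) = 144.52560^(1.5) = 1737.46943
g₁ = m₃ / m₂^(3/2) = 2259.72614 / 1737.46943 ≈ 1.3006

1.3006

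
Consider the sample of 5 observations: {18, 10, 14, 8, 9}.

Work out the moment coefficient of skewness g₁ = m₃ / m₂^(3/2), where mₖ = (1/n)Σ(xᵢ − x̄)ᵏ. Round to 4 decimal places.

x̄ = (18 + 10 + 14 + 8 + 9) / 5 = 11.8000
deviations (xᵢ − x̄): 6.2000, -1.8000, 2.2000, -3.8000, -2.8000
Σ(xᵢ − x̄)² = 68.8000 ⇒ m₂ = 68.8000/5 = 13.76000
Σ(xᵢ − x̄)³ = 166.3200 ⇒ m₃ = 166.3200/5 = 33.26400
m₂^(3/2) = 13.76000^(1.5) = 51.04200
g₁ = m₃ / m₂^(3/2) = 33.26400 / 51.04200 ≈ 0.6517

0.6517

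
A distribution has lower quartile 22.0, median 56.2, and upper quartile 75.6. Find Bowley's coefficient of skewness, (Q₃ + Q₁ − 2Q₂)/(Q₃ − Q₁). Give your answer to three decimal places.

numerator: Q₃ + Q₁ − 2Q₂ = 75.6 + 22.0 − 2×56.2 = -14.8000
denominator: Q₃ − Q₁ = 75.6 − 22.0 = 53.6000
Bowley skewness = -14.8000 / 53.6000 ≈ -0.276

-0.276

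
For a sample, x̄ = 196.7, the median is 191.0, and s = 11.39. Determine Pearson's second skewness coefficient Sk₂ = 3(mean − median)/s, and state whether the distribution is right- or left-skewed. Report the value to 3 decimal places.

1.501, right-skewed

Sk₂ = 3(196.7 − 191.0) / 11.39 = 3 × 5.7000 / 11.39
    = 17.1000 / 11.39 ≈ 1.501
Sk₂ > 0 ⇒ mean > median ⇒ right-skewed (positive skew).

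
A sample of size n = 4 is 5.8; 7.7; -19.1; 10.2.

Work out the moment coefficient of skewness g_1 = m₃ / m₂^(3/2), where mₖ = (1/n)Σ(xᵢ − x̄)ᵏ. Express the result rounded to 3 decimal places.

x̄ = (5.8 + 7.7 - 19.1 + 10.2) / 4 = 1.1500
deviations (xᵢ − x̄): 4.6500, 6.5500, -20.2500, 9.0500
Σ(xᵢ − x̄)² = 556.4900 ⇒ m₂ = 556.4900/4 = 139.12250
Σ(xᵢ − x̄)³ = -7180.9920 ⇒ m₃ = -7180.9920/4 = -1795.24800
m₂^(3/2) = 139.12250^(1.5) = 1640.95269
g_1 = m₃ / m₂^(3/2) = -1795.24800 / 1640.95269 ≈ -1.094

-1.094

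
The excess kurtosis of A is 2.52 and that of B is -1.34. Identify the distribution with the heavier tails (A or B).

A

Higher excess kurtosis ⇒ heavier tails relative to the normal distribution.
2.52 vs -1.34: the larger is 2.52, so A has heavier tails. (A is leptokurtic — heavier-than-normal tails; the other is platykurtic.)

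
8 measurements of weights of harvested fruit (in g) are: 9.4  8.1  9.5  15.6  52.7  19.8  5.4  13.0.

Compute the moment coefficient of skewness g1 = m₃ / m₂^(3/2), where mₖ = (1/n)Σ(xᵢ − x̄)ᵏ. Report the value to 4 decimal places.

x̄ = (9.4 + 8.1 + 9.5 + 15.6 + 52.7 + 19.8 + 5.4 + 13.0) / 8 = 16.6875
deviations (xᵢ − x̄): -7.2875, -8.5875, -7.1875, -1.0875, 36.0125, 3.1125, -11.2875, -3.6875
Σ(xᵢ − x̄)² = 1627.2888 ⇒ m₂ = 1627.2888/8 = 203.41109
Σ(xᵢ − x̄)³ = 43853.6123 ⇒ m₃ = 43853.6123/8 = 5481.70154
m₂^(3/2) = 203.41109^(1.5) = 2901.09501
g1 = m₃ / m₂^(3/2) = 5481.70154 / 2901.09501 ≈ 1.8895

1.8895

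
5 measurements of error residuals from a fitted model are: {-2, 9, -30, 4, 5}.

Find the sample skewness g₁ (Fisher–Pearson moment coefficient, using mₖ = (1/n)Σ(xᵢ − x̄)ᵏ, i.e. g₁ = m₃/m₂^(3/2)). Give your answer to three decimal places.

x̄ = (-2 + 9 - 30 + 4 + 5) / 5 = -2.8000
deviations (xᵢ − x̄): 0.8000, 11.8000, -27.2000, 6.8000, 7.8000
Σ(xᵢ − x̄)² = 986.8000 ⇒ m₂ = 986.8000/5 = 197.36000
Σ(xᵢ − x̄)³ = -17691.1200 ⇒ m₃ = -17691.1200/5 = -3538.22400
m₂^(3/2) = 197.36000^(1.5) = 2772.60949
g₁ = m₃ / m₂^(3/2) = -3538.22400 / 2772.60949 ≈ -1.276

-1.276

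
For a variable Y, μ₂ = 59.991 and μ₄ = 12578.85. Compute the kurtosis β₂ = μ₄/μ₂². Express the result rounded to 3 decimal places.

μ₂² = 59.991² = 3598.92008
μ₄/μ₂² = 12578.85 / 3598.92008 = 3.49517
β₂ ≈ 3.495

3.495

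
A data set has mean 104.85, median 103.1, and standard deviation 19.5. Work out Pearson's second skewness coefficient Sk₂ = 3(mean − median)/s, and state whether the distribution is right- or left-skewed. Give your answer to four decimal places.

0.2692, right-skewed

Sk₂ = 3(104.85 − 103.1) / 19.5 = 3 × 1.7500 / 19.5
    = 5.2500 / 19.5 ≈ 0.2692
Sk₂ > 0 ⇒ mean > median ⇒ right-skewed (positive skew).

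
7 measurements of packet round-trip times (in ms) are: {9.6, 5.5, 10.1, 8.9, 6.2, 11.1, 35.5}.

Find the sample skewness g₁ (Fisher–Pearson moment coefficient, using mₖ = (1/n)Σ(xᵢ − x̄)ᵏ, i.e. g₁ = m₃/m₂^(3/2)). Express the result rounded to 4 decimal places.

1.8745

x̄ = (9.6 + 5.5 + 10.1 + 8.9 + 6.2 + 11.1 + 35.5) / 7 = 12.4143
deviations (xᵢ − x̄): -2.8143, -6.9143, -2.3143, -3.5143, -6.2143, -1.3143, 23.0857
Σ(xᵢ − x̄)² = 646.7286 ⇒ m₂ = 646.7286/7 = 92.38980
Σ(xᵢ − x̄)³ = 11652.6460 ⇒ m₃ = 11652.6460/7 = 1664.66372
m₂^(3/2) = 92.38980^(1.5) = 888.04712
g₁ = m₃ / m₂^(3/2) = 1664.66372 / 888.04712 ≈ 1.8745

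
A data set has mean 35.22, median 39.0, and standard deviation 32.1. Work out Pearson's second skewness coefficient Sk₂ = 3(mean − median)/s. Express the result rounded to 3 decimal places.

Sk₂ = 3(35.22 − 39.0) / 32.1 = 3 × -3.7800 / 32.1
    = -11.3400 / 32.1 ≈ -0.353

-0.353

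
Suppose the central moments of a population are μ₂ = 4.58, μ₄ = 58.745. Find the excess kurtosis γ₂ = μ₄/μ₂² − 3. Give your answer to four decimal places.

μ₂² = 4.58² = 20.97640
μ₄/μ₂² = 58.745 / 20.97640 = 2.80053
γ₂ = 2.80053 − 3 ≈ -0.1995

-0.1995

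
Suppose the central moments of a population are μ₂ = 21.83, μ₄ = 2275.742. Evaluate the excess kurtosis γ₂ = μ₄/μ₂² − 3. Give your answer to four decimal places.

μ₂² = 21.83² = 476.54890
μ₄/μ₂² = 2275.742 / 476.54890 = 4.77546
γ₂ = 4.77546 − 3 ≈ 1.7755

1.7755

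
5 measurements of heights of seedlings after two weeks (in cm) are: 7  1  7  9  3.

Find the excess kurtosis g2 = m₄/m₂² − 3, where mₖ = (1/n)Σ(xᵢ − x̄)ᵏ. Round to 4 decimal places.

-1.4218

x̄ = 5.4000
Σ(xᵢ − x̄)² = 43.2000 ⇒ m₂ = 8.64000
Σ(xᵢ − x̄)⁴ = 589.0560 ⇒ m₄ = 117.81120
m₂² = 74.64960
g2 = m₄/m₂² − 3 = 1.57819 − 3 ≈ -1.4218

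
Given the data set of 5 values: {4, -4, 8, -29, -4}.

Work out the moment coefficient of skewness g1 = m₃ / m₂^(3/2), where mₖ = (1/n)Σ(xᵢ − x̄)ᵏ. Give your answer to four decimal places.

x̄ = (4 - 4 + 8 - 29 - 4) / 5 = -5.0000
deviations (xᵢ − x̄): 9.0000, 1.0000, 13.0000, -24.0000, 1.0000
Σ(xᵢ − x̄)² = 828.0000 ⇒ m₂ = 828.0000/5 = 165.60000
Σ(xᵢ − x̄)³ = -10896.0000 ⇒ m₃ = -10896.0000/5 = -2179.20000
m₂^(3/2) = 165.60000^(1.5) = 2131.03459
g1 = m₃ / m₂^(3/2) = -2179.20000 / 2131.03459 ≈ -1.0226

-1.0226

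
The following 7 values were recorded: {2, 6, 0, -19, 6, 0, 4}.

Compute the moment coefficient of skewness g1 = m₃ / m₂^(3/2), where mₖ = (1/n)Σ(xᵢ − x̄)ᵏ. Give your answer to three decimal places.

-1.691

x̄ = (2 + 6 + 0 - 19 + 6 + 0 + 4) / 7 = -0.1429
deviations (xᵢ − x̄): 2.1429, 6.1429, 0.1429, -18.8571, 6.1429, 0.1429, 4.1429
Σ(xᵢ − x̄)² = 452.8571 ⇒ m₂ = 452.8571/7 = 64.69388
Σ(xᵢ − x̄)³ = -6160.8980 ⇒ m₃ = -6160.8980/7 = -880.12828
m₂^(3/2) = 64.69388^(1.5) = 520.34906
g1 = m₃ / m₂^(3/2) = -880.12828 / 520.34906 ≈ -1.691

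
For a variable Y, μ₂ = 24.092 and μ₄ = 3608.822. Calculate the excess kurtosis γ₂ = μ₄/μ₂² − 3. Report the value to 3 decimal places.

μ₂² = 24.092² = 580.42446
μ₄/μ₂² = 3608.822 / 580.42446 = 6.21756
γ₂ = 6.21756 − 3 ≈ 3.218

3.218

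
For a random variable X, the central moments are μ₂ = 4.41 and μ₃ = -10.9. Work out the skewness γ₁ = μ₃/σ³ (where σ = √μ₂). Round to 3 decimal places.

σ = √μ₂ = √4.41 = 2.10000
σ³ = μ₂^(3/2) = 9.26100
γ₁ = μ₃/σ³ = -10.9 / 9.26100 ≈ -1.177

-1.177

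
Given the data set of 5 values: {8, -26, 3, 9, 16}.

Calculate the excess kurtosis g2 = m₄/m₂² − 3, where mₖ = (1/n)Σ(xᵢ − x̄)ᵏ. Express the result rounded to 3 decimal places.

-0.110

x̄ = 2.0000
Σ(xᵢ − x̄)² = 1066.0000 ⇒ m₂ = 213.20000
Σ(xᵢ − x̄)⁴ = 656770.0000 ⇒ m₄ = 131354.00000
m₂² = 45454.24000
g2 = m₄/m₂² − 3 = 2.88981 − 3 ≈ -0.110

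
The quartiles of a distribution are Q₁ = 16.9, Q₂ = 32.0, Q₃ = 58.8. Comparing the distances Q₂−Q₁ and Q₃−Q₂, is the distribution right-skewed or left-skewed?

Q₂ − Q₁ = 15.1;  Q₃ − Q₂ = 26.8
Q₃ − Q₂ > Q₂ − Q₁ ⇒ the upper half is more spread out ⇒ right-skewed.

right-skewed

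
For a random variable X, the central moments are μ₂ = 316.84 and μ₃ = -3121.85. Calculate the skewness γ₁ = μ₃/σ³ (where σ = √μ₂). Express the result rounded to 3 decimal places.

-0.554

σ = √μ₂ = √316.84 = 17.80000
σ³ = μ₂^(3/2) = 5639.75200
γ₁ = μ₃/σ³ = -3121.85 / 5639.75200 ≈ -0.554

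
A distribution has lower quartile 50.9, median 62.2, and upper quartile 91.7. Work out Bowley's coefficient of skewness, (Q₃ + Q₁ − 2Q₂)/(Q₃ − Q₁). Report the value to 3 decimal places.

numerator: Q₃ + Q₁ − 2Q₂ = 91.7 + 50.9 − 2×62.2 = 18.2000
denominator: Q₃ − Q₁ = 91.7 − 50.9 = 40.8000
Bowley skewness = 18.2000 / 40.8000 ≈ 0.446

0.446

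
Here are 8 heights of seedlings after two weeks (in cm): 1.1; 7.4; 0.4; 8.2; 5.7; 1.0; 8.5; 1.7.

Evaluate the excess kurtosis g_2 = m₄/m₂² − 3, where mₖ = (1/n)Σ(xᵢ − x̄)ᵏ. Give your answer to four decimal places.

-1.8040

x̄ = 4.2500
Σ(xᵢ − x̄)² = 87.5000 ⇒ m₂ = 10.93750
Σ(xᵢ − x̄)⁴ = 1144.5798 ⇒ m₄ = 143.07248
m₂² = 119.62891
g_2 = m₄/m₂² − 3 = 1.19597 − 3 ≈ -1.8040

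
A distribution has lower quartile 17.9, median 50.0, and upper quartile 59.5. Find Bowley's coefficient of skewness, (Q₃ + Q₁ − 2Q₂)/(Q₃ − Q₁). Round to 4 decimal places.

-0.5433

numerator: Q₃ + Q₁ − 2Q₂ = 59.5 + 17.9 − 2×50.0 = -22.6000
denominator: Q₃ − Q₁ = 59.5 − 17.9 = 41.6000
Bowley skewness = -22.6000 / 41.6000 ≈ -0.5433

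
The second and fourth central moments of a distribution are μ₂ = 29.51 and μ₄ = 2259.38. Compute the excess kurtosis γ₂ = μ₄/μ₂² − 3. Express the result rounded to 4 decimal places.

μ₂² = 29.51² = 870.84010
μ₄/μ₂² = 2259.38 / 870.84010 = 2.59448
γ₂ = 2.59448 − 3 ≈ -0.4055

-0.4055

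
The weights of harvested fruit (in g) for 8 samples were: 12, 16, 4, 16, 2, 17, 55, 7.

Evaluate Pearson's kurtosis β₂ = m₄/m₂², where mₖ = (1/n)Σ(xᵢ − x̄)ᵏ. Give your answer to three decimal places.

4.905

x̄ = 16.1250
Σ(xᵢ − x̄)² = 1958.8750 ⇒ m₂ = 244.85938
Σ(xᵢ − x̄)⁴ = 2352567.1504 ⇒ m₄ = 294070.89380
m₂² = 59956.11353
β₂ = m₄/m₂² = 294070.89380 / 59956.11353 ≈ 4.905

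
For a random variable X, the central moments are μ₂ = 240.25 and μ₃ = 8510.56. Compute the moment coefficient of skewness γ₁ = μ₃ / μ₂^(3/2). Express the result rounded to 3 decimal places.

2.285

σ = √μ₂ = √240.25 = 15.50000
σ³ = μ₂^(3/2) = 3723.87500
γ₁ = μ₃/σ³ = 8510.56 / 3723.87500 ≈ 2.285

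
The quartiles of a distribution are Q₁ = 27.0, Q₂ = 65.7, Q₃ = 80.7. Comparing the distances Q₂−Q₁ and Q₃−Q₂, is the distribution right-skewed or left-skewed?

Q₂ − Q₁ = 38.7;  Q₃ − Q₂ = 15.0
Q₂ − Q₁ > Q₃ − Q₂ ⇒ the lower half is more spread out ⇒ left-skewed.

left-skewed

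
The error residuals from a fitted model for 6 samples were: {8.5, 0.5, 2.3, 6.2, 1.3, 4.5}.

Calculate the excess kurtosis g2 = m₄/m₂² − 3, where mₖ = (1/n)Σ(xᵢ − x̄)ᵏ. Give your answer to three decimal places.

-1.245

x̄ = 3.8833
Σ(xᵢ − x̄)² = 47.6883 ⇒ m₂ = 7.94806
Σ(xᵢ − x̄)⁴ = 665.0731 ⇒ m₄ = 110.84552
m₂² = 63.17159
g2 = m₄/m₂² − 3 = 1.75467 − 3 ≈ -1.245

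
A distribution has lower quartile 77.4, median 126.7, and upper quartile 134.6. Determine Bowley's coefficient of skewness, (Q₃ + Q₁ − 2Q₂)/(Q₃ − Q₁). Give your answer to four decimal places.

-0.7238

numerator: Q₃ + Q₁ − 2Q₂ = 134.6 + 77.4 − 2×126.7 = -41.4000
denominator: Q₃ − Q₁ = 134.6 − 77.4 = 57.2000
Bowley skewness = -41.4000 / 57.2000 ≈ -0.7238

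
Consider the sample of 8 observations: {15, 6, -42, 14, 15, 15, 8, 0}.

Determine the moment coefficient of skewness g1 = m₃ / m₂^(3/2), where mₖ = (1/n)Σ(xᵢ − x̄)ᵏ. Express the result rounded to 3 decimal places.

-1.932

x̄ = (15 + 6 - 42 + 14 + 15 + 15 + 8 + 0) / 8 = 3.8750
deviations (xᵢ − x̄): 11.1250, 2.1250, -45.8750, 10.1250, 11.1250, 11.1250, 4.1250, -3.8750
Σ(xᵢ − x̄)² = 2614.8750 ⇒ m₂ = 2614.8750/8 = 326.85938
Σ(xᵢ − x̄)³ = -91354.4063 ⇒ m₃ = -91354.4063/8 = -11419.30078
m₂^(3/2) = 326.85938^(1.5) = 5909.37321
g1 = m₃ / m₂^(3/2) = -11419.30078 / 5909.37321 ≈ -1.932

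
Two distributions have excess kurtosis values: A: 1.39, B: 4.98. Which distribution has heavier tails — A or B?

Higher excess kurtosis ⇒ heavier tails relative to the normal distribution.
1.39 vs 4.98: the larger is 4.98, so B has heavier tails.

B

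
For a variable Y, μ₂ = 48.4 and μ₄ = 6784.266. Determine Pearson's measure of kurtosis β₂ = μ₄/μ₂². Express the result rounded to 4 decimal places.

μ₂² = 48.4² = 2342.56000
μ₄/μ₂² = 6784.266 / 2342.56000 = 2.89609
β₂ ≈ 2.8961

2.8961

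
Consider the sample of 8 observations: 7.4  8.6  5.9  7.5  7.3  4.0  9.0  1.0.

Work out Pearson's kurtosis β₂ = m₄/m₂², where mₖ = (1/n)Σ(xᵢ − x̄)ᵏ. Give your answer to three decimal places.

2.979

x̄ = 6.3375
Σ(xᵢ − x̄)² = 49.7588 ⇒ m₂ = 6.21984
Σ(xᵢ − x̄)⁴ = 921.9234 ⇒ m₄ = 115.24043
m₂² = 38.68646
β₂ = m₄/m₂² = 115.24043 / 38.68646 ≈ 2.979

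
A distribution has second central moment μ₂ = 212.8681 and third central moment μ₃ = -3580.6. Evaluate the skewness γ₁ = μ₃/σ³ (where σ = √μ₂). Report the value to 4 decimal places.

-1.1529

σ = √μ₂ = √212.8681 = 14.59000
σ³ = μ₂^(3/2) = 3105.74558
γ₁ = μ₃/σ³ = -3580.6 / 3105.74558 ≈ -1.1529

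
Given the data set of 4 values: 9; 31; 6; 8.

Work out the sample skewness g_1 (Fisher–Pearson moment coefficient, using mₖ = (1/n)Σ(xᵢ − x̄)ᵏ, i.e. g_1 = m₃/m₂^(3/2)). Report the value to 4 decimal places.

1.1152

x̄ = (9 + 31 + 6 + 8) / 4 = 13.5000
deviations (xᵢ − x̄): -4.5000, 17.5000, -7.5000, -5.5000
Σ(xᵢ − x̄)² = 413.0000 ⇒ m₂ = 413.0000/4 = 103.25000
Σ(xᵢ − x̄)³ = 4680.0000 ⇒ m₃ = 4680.0000/4 = 1170.00000
m₂^(3/2) = 103.25000^(1.5) = 1049.14397
g_1 = m₃ / m₂^(3/2) = 1170.00000 / 1049.14397 ≈ 1.1152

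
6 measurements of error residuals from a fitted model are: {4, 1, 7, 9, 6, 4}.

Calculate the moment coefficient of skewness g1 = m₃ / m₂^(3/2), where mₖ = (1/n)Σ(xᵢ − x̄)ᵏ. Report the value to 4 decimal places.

x̄ = (4 + 1 + 7 + 9 + 6 + 4) / 6 = 5.1667
deviations (xᵢ − x̄): -1.1667, -4.1667, 1.8333, 3.8333, 0.8333, -1.1667
Σ(xᵢ − x̄)² = 38.8333 ⇒ m₂ = 38.8333/6 = 6.47222
Σ(xᵢ − x̄)³ = -12.4444 ⇒ m₃ = -12.4444/6 = -2.07407
m₂^(3/2) = 6.47222^(1.5) = 16.46570
g1 = m₃ / m₂^(3/2) = -2.07407 / 16.46570 ≈ -0.1260

-0.1260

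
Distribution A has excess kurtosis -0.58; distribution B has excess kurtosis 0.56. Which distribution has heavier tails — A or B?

B

Higher excess kurtosis ⇒ heavier tails relative to the normal distribution.
-0.58 vs 0.56: the larger is 0.56, so B has heavier tails. (B is leptokurtic — heavier-than-normal tails; the other is platykurtic.)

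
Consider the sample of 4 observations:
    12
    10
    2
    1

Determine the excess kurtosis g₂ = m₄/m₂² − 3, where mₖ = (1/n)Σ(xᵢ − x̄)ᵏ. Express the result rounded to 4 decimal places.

x̄ = 6.2500
Σ(xᵢ − x̄)² = 92.7500 ⇒ m₂ = 23.18750
Σ(xᵢ − x̄)⁴ = 2376.8281 ⇒ m₄ = 594.20703
m₂² = 537.66016
g₂ = m₄/m₂² − 3 = 1.10517 − 3 ≈ -1.8948

-1.8948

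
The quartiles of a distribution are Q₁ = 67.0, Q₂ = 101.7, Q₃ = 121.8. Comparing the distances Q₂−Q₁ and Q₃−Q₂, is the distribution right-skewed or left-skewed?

left-skewed

Q₂ − Q₁ = 34.7;  Q₃ − Q₂ = 20.1
Q₂ − Q₁ > Q₃ − Q₂ ⇒ the lower half is more spread out ⇒ left-skewed.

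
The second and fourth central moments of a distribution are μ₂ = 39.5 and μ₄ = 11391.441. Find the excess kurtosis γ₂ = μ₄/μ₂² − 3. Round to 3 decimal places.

μ₂² = 39.5² = 1560.25000
μ₄/μ₂² = 11391.441 / 1560.25000 = 7.30104
γ₂ = 7.30104 − 3 ≈ 4.301

4.301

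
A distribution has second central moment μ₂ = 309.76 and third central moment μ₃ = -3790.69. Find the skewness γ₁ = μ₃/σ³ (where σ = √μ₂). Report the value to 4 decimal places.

σ = √μ₂ = √309.76 = 17.60000
σ³ = μ₂^(3/2) = 5451.77600
γ₁ = μ₃/σ³ = -3790.69 / 5451.77600 ≈ -0.6953

-0.6953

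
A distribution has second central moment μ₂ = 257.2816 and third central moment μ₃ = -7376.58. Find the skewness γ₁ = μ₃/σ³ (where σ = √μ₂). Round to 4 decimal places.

-1.7875

σ = √μ₂ = √257.2816 = 16.04000
σ³ = μ₂^(3/2) = 4126.79686
γ₁ = μ₃/σ³ = -7376.58 / 4126.79686 ≈ -1.7875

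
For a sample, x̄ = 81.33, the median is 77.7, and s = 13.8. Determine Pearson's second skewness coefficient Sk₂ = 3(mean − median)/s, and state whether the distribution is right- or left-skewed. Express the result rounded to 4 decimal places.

Sk₂ = 3(81.33 − 77.7) / 13.8 = 3 × 3.6300 / 13.8
    = 10.8900 / 13.8 ≈ 0.7891
Sk₂ > 0 ⇒ mean > median ⇒ right-skewed (positive skew).

0.7891, right-skewed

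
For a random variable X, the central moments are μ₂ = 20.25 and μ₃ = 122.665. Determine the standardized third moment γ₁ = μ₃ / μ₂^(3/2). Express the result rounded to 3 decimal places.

σ = √μ₂ = √20.25 = 4.50000
σ³ = μ₂^(3/2) = 91.12500
γ₁ = μ₃/σ³ = 122.665 / 91.12500 ≈ 1.346

1.346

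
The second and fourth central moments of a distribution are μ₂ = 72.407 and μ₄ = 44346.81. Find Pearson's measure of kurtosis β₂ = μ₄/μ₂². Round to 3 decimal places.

8.459

μ₂² = 72.407² = 5242.77365
μ₄/μ₂² = 44346.81 / 5242.77365 = 8.45865
β₂ ≈ 8.459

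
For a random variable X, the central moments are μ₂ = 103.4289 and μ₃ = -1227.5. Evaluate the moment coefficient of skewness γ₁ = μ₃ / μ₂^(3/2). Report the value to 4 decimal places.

σ = √μ₂ = √103.4289 = 10.17000
σ³ = μ₂^(3/2) = 1051.87191
γ₁ = μ₃/σ³ = -1227.5 / 1051.87191 ≈ -1.1670

-1.1670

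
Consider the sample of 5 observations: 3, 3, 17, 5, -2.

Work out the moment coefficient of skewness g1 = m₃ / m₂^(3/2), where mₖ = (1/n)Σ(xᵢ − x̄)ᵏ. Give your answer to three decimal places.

x̄ = (3 + 3 + 17 + 5 - 2) / 5 = 5.2000
deviations (xᵢ − x̄): -2.2000, -2.2000, 11.8000, -0.2000, -7.2000
Σ(xᵢ − x̄)² = 200.8000 ⇒ m₂ = 200.8000/5 = 40.16000
Σ(xᵢ − x̄)³ = 1248.4800 ⇒ m₃ = 1248.4800/5 = 249.69600
m₂^(3/2) = 40.16000^(1.5) = 254.50162
g1 = m₃ / m₂^(3/2) = 249.69600 / 254.50162 ≈ 0.981

0.981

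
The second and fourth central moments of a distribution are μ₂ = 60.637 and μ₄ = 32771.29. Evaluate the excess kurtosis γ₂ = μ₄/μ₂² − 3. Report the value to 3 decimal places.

5.913

μ₂² = 60.637² = 3676.84577
μ₄/μ₂² = 32771.29 / 3676.84577 = 8.91288
γ₂ = 8.91288 − 3 ≈ 5.913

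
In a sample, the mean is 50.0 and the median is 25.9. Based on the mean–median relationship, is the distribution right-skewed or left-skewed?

right-skewed

mean − median = 50.0 − 25.9 = 24.1
mean > median ⇒ the longer tail is on the right ⇒ right-skewed (positively skewed).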